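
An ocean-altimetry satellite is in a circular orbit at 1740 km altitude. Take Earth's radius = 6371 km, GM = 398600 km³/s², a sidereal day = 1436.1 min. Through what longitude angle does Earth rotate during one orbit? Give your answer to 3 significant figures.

30.4°

Semi-major axis a = 6371 + 1740 = 8111 km. Period T = 2π√(a³/μ) = 2π√(8111³/398600) = 7269.8 s = 121.16 min.
During one orbit Earth rotates (7269.8 / 86166) × 360° = 30.37°.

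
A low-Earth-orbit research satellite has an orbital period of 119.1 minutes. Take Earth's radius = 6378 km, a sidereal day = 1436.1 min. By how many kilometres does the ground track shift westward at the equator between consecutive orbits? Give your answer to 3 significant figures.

T = 119.1 min = 7146.0 s.
During one orbit Earth rotates (7146.0 / 86166) × 360° = 29.86°.
At the equator that is 29.86° × (2π·6378/360) km/° = 29.86 × 111.3 = 3323 km.

3320 km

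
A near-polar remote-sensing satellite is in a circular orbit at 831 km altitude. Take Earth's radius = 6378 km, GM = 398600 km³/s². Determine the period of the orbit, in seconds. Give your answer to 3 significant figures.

6090 seconds

Semi-major axis a = 6378 + 831 = 7209 km. Period T = 2π√(a³/μ) = 2π√(7209³/398600) = 6091.5 s = 101.52 min.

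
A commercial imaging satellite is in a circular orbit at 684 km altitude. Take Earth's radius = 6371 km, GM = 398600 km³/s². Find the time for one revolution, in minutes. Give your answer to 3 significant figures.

98.3 min

Semi-major axis a = 6371 + 684 = 7055 km. Period T = 2π√(a³/μ) = 2π√(7055³/398600) = 5897.3 s = 98.29 min.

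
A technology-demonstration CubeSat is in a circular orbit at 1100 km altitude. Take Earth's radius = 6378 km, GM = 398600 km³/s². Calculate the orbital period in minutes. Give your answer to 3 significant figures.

Semi-major axis a = 6378 + 1100 = 7478 km. Period T = 2π√(a³/μ) = 2π√(7478³/398600) = 6435.6 s = 107.26 min.

107 min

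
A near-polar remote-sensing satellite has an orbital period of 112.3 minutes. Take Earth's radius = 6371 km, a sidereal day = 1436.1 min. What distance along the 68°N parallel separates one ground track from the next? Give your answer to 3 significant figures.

1170 km

T = 112.3 min = 6738.0 s.
Node shift per orbit = (6738.0/86166) × 360° = 28.15°.
Equatorial spacing = 28.15 × 111.2 km/° = 3130 km.
At 68° latitude, spacing = 3130 × cos(68°) = 1173 km.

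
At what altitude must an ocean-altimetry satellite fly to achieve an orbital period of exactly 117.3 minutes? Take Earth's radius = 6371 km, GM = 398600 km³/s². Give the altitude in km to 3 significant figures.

T = 117.3 min = 7038.0 s.
From T = 2π√(a³/μ): a = (μ T²/4π²)^(1/3) = (398600 × 7038.0² / 4π²)^(1/3) = 7938 km.
Altitude h = a − R = 7938 − 6371 = 1567 km.

1570 km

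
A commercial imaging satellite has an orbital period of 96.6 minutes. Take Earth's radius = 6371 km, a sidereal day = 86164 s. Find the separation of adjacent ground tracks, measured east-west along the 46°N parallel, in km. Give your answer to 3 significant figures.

1870 km

T = 96.6 min = 5796.0 s.
Node shift per orbit = (5796.0/86164) × 360° = 24.22°.
Equatorial spacing = 24.22 × 111.2 km/° = 2693 km.
At 46° latitude, spacing = 2693 × cos(46°) = 1871 km.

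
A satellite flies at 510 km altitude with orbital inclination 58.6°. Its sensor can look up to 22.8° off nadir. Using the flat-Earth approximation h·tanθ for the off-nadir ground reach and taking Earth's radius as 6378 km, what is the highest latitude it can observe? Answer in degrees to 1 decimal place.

60.5°

For a prograde orbit the ground track reaches latitude ±i = ±58.6°.
Sensor half-swath on the ground ≈ 510·tan(22.8°) = 214 km = 1.93° of latitude.
Maximum observable latitude ≈ 58.6 + 1.93 = 60.5°.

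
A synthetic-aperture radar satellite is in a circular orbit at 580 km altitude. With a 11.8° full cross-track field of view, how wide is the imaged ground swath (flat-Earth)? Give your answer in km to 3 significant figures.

Half-angle = 11.8°/2 = 5.9°.
Swath width ≈ 2h·tan(θ/2) = 2 × 580 × tan(5.9°) = 119.9 km.

120 km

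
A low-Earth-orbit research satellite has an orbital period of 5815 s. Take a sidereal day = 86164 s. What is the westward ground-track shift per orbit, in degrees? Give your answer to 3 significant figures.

During one orbit Earth rotates (5815.0 / 86164) × 360° = 24.30°.

24.3°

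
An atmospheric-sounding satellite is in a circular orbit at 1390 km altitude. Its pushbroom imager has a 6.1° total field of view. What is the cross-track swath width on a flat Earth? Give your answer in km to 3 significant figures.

148 km

Half-angle = 6.1°/2 = 3.05°.
Swath width ≈ 2h·tan(θ/2) = 2 × 1390 × tan(3.05°) = 148.1 km.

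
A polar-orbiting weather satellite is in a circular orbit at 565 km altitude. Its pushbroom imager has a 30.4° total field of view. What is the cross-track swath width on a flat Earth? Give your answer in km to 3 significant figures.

307 km

Half-angle = 30.4°/2 = 15.2°.
Swath width ≈ 2h·tan(θ/2) = 2 × 565 × tan(15.2°) = 307.0 km.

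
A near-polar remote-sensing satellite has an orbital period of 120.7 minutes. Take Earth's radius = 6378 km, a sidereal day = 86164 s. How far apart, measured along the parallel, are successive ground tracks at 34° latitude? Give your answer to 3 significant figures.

2790 km

T = 120.7 min = 7242.0 s.
Node shift per orbit = (7242.0/86164) × 360° = 30.26°.
Equatorial spacing = 30.26 × 111.3 km/° = 3368 km.
At 34° latitude, spacing = 3368 × cos(34°) = 2792 km.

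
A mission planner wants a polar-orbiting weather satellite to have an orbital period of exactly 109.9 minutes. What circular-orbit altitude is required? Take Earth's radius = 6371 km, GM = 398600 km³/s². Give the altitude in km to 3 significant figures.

1230 km

T = 109.9 min = 6594.0 s.
From T = 2π√(a³/μ): a = (μ T²/4π²)^(1/3) = (398600 × 6594.0² / 4π²)^(1/3) = 7600 km.
Altitude h = a − R = 7600 − 6371 = 1229 km.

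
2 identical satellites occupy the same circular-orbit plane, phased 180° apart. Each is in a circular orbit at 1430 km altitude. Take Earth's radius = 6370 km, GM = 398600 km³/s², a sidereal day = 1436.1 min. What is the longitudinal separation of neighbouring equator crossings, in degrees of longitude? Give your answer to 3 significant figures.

Semi-major axis a = 6370 + 1430 = 7800 km. Period T = 2π√(a³/μ) = 2π√(7800³/398600) = 6855.7 s = 114.26 min.
Single-satellite node shift = (6855.7/86166) × 360° = 28.64°.
With 2 satellites evenly phased, successive equator crossings are 28.64/2 = 14.322° apart.

14.3°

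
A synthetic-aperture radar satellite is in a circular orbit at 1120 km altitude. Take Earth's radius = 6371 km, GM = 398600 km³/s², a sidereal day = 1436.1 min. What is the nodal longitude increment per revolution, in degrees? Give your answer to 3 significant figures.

27.0°

Semi-major axis a = 6371 + 1120 = 7491 km. Period T = 2π√(a³/μ) = 2π√(7491³/398600) = 6452.4 s = 107.54 min.
During one orbit Earth rotates (6452.4 / 86166) × 360° = 26.96°.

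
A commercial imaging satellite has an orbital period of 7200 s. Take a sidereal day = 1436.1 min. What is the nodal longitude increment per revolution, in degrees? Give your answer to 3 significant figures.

During one orbit Earth rotates (7200.0 / 86166) × 360° = 30.08°.

30.1°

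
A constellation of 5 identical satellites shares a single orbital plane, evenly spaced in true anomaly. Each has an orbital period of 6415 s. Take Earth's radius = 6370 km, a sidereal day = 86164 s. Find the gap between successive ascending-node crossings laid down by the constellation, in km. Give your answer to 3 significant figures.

Single-satellite node shift = (6415.0/86164) × 360° = 26.80°.
With 5 satellites evenly phased, successive equator crossings are 26.80/5 = 5.360° apart.
That is 5.360 × 111.2 = 596 km at the equator.

596 km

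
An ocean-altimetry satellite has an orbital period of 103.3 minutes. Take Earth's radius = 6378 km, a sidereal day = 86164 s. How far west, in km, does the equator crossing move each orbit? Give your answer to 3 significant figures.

2880 km

T = 103.3 min = 6198.0 s.
During one orbit Earth rotates (6198.0 / 86164) × 360° = 25.90°.
At the equator that is 25.90° × (2π·6378/360) km/° = 25.90 × 111.3 = 2883 km.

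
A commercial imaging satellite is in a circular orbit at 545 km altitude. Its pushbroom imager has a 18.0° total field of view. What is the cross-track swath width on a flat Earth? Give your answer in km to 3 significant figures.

173 km

Half-angle = 18.0°/2 = 9°.
Swath width ≈ 2h·tan(θ/2) = 2 × 545 × tan(9°) = 172.6 km.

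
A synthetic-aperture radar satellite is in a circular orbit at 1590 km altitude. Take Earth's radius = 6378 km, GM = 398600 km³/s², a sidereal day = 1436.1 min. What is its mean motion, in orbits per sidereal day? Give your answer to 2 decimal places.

Semi-major axis a = 6378 + 1590 = 7968 km. Period T = 2π√(a³/μ) = 2π√(7968³/398600) = 7078.4 s = 117.97 min.
Orbits per sidereal day = 86166 / 7078.4 = 12.173.

12.17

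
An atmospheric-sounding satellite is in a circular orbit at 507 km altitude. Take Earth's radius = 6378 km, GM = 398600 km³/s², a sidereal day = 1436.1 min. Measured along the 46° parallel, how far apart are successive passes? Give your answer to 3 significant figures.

Semi-major axis a = 6378 + 507 = 6885 km. Period T = 2π√(a³/μ) = 2π√(6885³/398600) = 5685.5 s = 94.76 min.
Node shift per orbit = (5685.5/86166) × 360° = 23.75°.
Equatorial spacing = 23.75 × 111.3 km/° = 2644 km.
At 46° latitude, spacing = 2644 × cos(46°) = 1837 km.

1840 km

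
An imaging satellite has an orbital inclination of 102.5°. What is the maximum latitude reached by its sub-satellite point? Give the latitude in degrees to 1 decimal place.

Retrograde orbit: the ground track reaches ±(180° − i) = ±(180 − 102.5) = ±77.5°.

77.5°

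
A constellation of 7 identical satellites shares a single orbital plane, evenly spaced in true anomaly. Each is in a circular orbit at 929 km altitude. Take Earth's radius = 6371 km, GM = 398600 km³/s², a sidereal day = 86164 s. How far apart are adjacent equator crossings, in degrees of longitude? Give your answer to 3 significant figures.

Semi-major axis a = 6371 + 929 = 7300 km. Period T = 2π√(a³/μ) = 2π√(7300³/398600) = 6207.2 s = 103.45 min.
Single-satellite node shift = (6207.2/86164) × 360° = 25.93°.
With 7 satellites evenly phased, successive equator crossings are 25.93/7 = 3.705° apart.

3.70°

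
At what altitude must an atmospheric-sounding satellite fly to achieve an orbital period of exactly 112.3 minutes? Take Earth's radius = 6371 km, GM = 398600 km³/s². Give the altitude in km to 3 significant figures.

T = 112.3 min = 6738.0 s.
From T = 2π√(a³/μ): a = (μ T²/4π²)^(1/3) = (398600 × 6738.0² / 4π²)^(1/3) = 7710 km.
Altitude h = a − R = 7710 − 6371 = 1339 km.

1340 km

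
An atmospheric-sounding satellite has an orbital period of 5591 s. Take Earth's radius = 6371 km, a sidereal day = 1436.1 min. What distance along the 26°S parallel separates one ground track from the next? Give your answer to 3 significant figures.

Node shift per orbit = (5591.0/86166) × 360° = 23.36°.
Equatorial spacing = 23.36 × 111.2 km/° = 2597 km.
At 26° latitude, spacing = 2597 × cos(26°) = 2335 km.

2330 km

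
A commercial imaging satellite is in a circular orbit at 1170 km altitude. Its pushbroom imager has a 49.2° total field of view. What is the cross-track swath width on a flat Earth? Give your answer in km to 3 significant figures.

1070 km

Half-angle = 49.2°/2 = 24.6°.
Swath width ≈ 2h·tan(θ/2) = 2 × 1170 × tan(24.6°) = 1071.3 km.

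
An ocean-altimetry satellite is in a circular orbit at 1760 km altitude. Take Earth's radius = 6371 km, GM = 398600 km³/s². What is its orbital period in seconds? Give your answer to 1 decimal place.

Semi-major axis a = 6371 + 1760 = 8131 km. Period T = 2π√(a³/μ) = 2π√(8131³/398600) = 7296.7 s = 121.61 min.

7296.7 seconds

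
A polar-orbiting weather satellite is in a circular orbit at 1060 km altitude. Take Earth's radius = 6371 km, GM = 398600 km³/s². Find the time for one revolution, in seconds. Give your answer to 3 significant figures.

6380 seconds

Semi-major axis a = 6371 + 1060 = 7431 km. Period T = 2π√(a³/μ) = 2π√(7431³/398600) = 6375.0 s = 106.25 min.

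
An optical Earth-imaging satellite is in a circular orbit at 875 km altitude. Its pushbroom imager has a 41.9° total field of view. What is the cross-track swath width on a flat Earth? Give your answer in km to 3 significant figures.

Half-angle = 41.9°/2 = 20.95°.
Swath width ≈ 2h·tan(θ/2) = 2 × 875 × tan(20.95°) = 670.0 km.

670 km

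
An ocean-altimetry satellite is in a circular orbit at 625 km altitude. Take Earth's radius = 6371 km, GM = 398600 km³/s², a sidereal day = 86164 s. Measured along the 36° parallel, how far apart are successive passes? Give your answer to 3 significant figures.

2190 km

Semi-major axis a = 6371 + 625 = 6996 km. Period T = 2π√(a³/μ) = 2π√(6996³/398600) = 5823.5 s = 97.06 min.
Node shift per orbit = (5823.5/86164) × 360° = 24.33°.
Equatorial spacing = 24.33 × 111.2 km/° = 2706 km.
At 36° latitude, spacing = 2706 × cos(36°) = 2189 km.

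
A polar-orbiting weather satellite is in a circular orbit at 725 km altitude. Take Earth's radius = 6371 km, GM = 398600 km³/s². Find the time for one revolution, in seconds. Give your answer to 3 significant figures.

5950 seconds

Semi-major axis a = 6371 + 725 = 7096 km. Period T = 2π√(a³/μ) = 2π√(7096³/398600) = 5948.8 s = 99.15 min.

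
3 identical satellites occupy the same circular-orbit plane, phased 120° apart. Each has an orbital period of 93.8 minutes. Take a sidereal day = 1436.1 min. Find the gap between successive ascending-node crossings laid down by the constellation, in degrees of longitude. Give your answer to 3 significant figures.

T = 93.8 min = 5628.0 s.
Single-satellite node shift = (5628.0/86166) × 360° = 23.51°.
With 3 satellites evenly phased, successive equator crossings are 23.51/3 = 7.838° apart.

7.84°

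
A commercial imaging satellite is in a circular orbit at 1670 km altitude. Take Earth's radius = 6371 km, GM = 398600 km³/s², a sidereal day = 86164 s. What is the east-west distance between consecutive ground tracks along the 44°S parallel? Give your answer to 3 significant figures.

Semi-major axis a = 6371 + 1670 = 8041 km. Period T = 2π√(a³/μ) = 2π√(8041³/398600) = 7175.9 s = 119.60 min.
Node shift per orbit = (7175.9/86164) × 360° = 29.98°.
Equatorial spacing = 29.98 × 111.2 km/° = 3334 km.
At 44° latitude, spacing = 3334 × cos(44°) = 2398 km.

2400 km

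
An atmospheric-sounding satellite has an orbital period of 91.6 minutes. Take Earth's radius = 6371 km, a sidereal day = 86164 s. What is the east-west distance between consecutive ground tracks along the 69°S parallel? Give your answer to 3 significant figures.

T = 91.6 min = 5496.0 s.
Node shift per orbit = (5496.0/86164) × 360° = 22.96°.
Equatorial spacing = 22.96 × 111.2 km/° = 2553 km.
At 69° latitude, spacing = 2553 × cos(69°) = 915 km.

915 km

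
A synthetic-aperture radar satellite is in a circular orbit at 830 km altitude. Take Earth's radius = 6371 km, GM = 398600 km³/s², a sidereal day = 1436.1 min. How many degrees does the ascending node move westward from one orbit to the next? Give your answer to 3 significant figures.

25.4°

Semi-major axis a = 6371 + 830 = 7201 km. Period T = 2π√(a³/μ) = 2π√(7201³/398600) = 6081.4 s = 101.36 min.
During one orbit Earth rotates (6081.4 / 86166) × 360° = 25.41°.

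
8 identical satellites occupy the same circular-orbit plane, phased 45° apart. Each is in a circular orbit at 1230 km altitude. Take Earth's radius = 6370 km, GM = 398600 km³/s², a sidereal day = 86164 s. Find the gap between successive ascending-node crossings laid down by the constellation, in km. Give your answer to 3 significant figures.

Semi-major axis a = 6370 + 1230 = 7600 km. Period T = 2π√(a³/μ) = 2π√(7600³/398600) = 6593.7 s = 109.90 min.
Single-satellite node shift = (6593.7/86164) × 360° = 27.55°.
With 8 satellites evenly phased, successive equator crossings are 27.55/8 = 3.444° apart.
That is 3.444 × 111.2 = 383 km at the equator.

383 km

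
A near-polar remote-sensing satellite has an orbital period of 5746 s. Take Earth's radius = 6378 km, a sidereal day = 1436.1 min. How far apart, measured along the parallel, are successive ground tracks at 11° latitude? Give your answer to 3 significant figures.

Node shift per orbit = (5746.0/86166) × 360° = 24.01°.
Equatorial spacing = 24.01 × 111.3 km/° = 2672 km.
At 11° latitude, spacing = 2672 × cos(11°) = 2623 km.

2620 km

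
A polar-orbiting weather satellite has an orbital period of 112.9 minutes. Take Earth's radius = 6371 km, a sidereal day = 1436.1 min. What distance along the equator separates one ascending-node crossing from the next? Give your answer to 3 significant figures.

3150 km

T = 112.9 min = 6774.0 s.
During one orbit Earth rotates (6774.0 / 86166) × 360° = 28.30°.
At the equator that is 28.30° × (2π·6371/360) km/° = 28.30 × 111.2 = 3147 km.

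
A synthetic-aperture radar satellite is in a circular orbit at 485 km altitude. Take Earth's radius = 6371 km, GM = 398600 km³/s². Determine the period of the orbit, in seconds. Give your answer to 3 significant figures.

Semi-major axis a = 6371 + 485 = 6856 km. Period T = 2π√(a³/μ) = 2π√(6856³/398600) = 5649.6 s = 94.16 min.

5650 seconds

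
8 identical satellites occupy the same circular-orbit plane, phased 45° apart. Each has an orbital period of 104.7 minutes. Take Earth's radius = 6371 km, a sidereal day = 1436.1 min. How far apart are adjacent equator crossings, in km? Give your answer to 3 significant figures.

365 km

T = 104.7 min = 6282.0 s.
Single-satellite node shift = (6282.0/86166) × 360° = 26.25°.
With 8 satellites evenly phased, successive equator crossings are 26.25/8 = 3.281° apart.
That is 3.281 × 111.2 = 365 km at the equator.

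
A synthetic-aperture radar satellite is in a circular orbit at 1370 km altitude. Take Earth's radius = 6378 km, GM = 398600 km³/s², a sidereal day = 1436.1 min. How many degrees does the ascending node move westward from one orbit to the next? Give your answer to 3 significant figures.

Semi-major axis a = 6378 + 1370 = 7748 km. Period T = 2π√(a³/μ) = 2π√(7748³/398600) = 6787.3 s = 113.12 min.
During one orbit Earth rotates (6787.3 / 86166) × 360° = 28.36°.

28.4°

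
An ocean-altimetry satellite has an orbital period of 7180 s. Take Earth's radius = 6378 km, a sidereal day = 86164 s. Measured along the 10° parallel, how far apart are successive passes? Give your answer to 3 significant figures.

Node shift per orbit = (7180.0/86164) × 360° = 30.00°.
Equatorial spacing = 30.00 × 111.3 km/° = 3339 km.
At 10° latitude, spacing = 3339 × cos(10°) = 3289 km.

3290 km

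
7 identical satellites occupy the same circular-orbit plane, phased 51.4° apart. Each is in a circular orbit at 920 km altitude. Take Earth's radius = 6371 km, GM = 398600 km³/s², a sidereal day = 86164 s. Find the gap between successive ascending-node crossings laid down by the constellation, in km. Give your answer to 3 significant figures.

411 km

Semi-major axis a = 6371 + 920 = 7291 km. Period T = 2π√(a³/μ) = 2π√(7291³/398600) = 6195.7 s = 103.26 min.
Single-satellite node shift = (6195.7/86164) × 360° = 25.89°.
With 7 satellites evenly phased, successive equator crossings are 25.89/7 = 3.698° apart.
That is 3.698 × 111.2 = 411 km at the equator.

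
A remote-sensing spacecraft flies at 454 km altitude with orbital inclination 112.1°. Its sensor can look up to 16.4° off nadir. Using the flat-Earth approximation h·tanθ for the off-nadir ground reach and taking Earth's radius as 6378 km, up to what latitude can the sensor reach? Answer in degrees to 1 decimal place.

69.1°

Retrograde orbit: the ground track reaches ±(180° − i) = ±(180 − 112.1) = ±67.9°.
Sensor half-swath on the ground ≈ 454·tan(16.4°) = 134 km = 1.20° of latitude.
Maximum observable latitude ≈ 67.9 + 1.20 = 69.1°.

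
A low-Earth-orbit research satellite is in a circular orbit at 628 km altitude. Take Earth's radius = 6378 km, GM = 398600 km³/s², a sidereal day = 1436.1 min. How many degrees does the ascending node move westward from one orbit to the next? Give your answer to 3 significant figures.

Semi-major axis a = 6378 + 628 = 7006 km. Period T = 2π√(a³/μ) = 2π√(7006³/398600) = 5836.0 s = 97.27 min.
During one orbit Earth rotates (5836.0 / 86166) × 360° = 24.38°.

24.4°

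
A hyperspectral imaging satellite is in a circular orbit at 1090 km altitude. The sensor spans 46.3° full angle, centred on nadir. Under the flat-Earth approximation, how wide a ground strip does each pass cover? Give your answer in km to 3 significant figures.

Half-angle = 46.3°/2 = 23.15°.
Swath width ≈ 2h·tan(θ/2) = 2 × 1090 × tan(23.15°) = 932.1 km.

932 km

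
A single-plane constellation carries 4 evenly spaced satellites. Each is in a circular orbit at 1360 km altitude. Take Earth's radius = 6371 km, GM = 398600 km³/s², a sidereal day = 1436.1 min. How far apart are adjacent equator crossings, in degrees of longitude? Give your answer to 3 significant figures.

7.07°

Semi-major axis a = 6371 + 1360 = 7731 km. Period T = 2π√(a³/μ) = 2π√(7731³/398600) = 6765.0 s = 112.75 min.
Single-satellite node shift = (6765.0/86166) × 360° = 28.26°.
With 4 satellites evenly phased, successive equator crossings are 28.26/4 = 7.066° apart.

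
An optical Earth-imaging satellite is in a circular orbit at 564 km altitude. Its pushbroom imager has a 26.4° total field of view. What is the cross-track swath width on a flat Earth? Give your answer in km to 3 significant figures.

265 km

Half-angle = 26.4°/2 = 13.2°.
Swath width ≈ 2h·tan(θ/2) = 2 × 564 × tan(13.2°) = 264.6 km.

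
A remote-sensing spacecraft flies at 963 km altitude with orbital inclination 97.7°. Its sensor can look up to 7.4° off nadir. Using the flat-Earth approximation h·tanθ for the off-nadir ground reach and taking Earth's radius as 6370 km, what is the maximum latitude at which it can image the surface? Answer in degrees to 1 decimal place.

83.4°

Retrograde orbit: the ground track reaches ±(180° − i) = ±(180 − 97.7) = ±82.3°.
Sensor half-swath on the ground ≈ 963·tan(7.4°) = 125 km = 1.12° of latitude.
Maximum observable latitude ≈ 82.3 + 1.12 = 83.4°.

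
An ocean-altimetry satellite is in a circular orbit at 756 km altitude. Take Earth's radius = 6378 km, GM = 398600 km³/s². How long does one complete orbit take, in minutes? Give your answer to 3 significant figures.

Semi-major axis a = 6378 + 756 = 7134 km. Period T = 2π√(a³/μ) = 2π√(7134³/398600) = 5996.7 s = 99.94 min.

99.9 min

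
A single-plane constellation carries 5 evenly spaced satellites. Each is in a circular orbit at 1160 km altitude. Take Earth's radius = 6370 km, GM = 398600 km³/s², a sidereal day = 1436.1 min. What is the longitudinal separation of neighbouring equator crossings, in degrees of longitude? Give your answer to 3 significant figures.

5.43°

Semi-major axis a = 6370 + 1160 = 7530 km. Period T = 2π√(a³/μ) = 2π√(7530³/398600) = 6502.8 s = 108.38 min.
Single-satellite node shift = (6502.8/86166) × 360° = 27.17°.
With 5 satellites evenly phased, successive equator crossings are 27.17/5 = 5.434° apart.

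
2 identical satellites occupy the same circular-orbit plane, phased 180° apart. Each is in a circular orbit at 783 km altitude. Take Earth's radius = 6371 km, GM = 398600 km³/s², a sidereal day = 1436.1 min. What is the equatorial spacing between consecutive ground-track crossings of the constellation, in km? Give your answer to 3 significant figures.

Semi-major axis a = 6371 + 783 = 7154 km. Period T = 2π√(a³/μ) = 2π√(7154³/398600) = 6021.9 s = 100.37 min.
Single-satellite node shift = (6021.9/86166) × 360° = 25.16°.
With 2 satellites evenly phased, successive equator crossings are 25.16/2 = 12.580° apart.
That is 12.580 × 111.2 = 1399 km at the equator.

1400 km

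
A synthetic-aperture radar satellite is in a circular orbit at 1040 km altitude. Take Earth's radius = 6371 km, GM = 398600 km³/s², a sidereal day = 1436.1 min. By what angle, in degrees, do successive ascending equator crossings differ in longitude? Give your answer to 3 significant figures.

Semi-major axis a = 6371 + 1040 = 7411 km. Period T = 2π√(a³/μ) = 2π√(7411³/398600) = 6349.3 s = 105.82 min.
During one orbit Earth rotates (6349.3 / 86166) × 360° = 26.53°.

26.5°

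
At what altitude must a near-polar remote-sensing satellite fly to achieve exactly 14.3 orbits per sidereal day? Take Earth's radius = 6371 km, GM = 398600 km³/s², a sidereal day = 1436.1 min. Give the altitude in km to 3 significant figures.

786 km

Required period T = 86166 / 14.3 = 6025.6 s.
From T = 2π√(a³/μ): a = (μ T²/4π²)^(1/3) = (398600 × 6025.6² / 4π²)^(1/3) = 7157 km.
Altitude h = a − R = 7157 − 6371 = 786 km.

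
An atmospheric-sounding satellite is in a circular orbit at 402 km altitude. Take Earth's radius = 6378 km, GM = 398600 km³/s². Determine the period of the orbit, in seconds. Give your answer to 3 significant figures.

5560 seconds

Semi-major axis a = 6378 + 402 = 6780 km. Period T = 2π√(a³/μ) = 2π√(6780³/398600) = 5555.9 s = 92.60 min.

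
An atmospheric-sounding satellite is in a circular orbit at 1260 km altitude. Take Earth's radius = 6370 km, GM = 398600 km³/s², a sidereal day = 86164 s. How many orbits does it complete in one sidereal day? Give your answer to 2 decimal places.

12.99

Semi-major axis a = 6370 + 1260 = 7630 km. Period T = 2π√(a³/μ) = 2π√(7630³/398600) = 6632.8 s = 110.55 min.
Orbits per sidereal day = 86164 / 6632.8 = 12.991.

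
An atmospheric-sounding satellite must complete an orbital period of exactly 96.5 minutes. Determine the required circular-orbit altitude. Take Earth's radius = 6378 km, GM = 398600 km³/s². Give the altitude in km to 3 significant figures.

T = 96.5 min = 5790.0 s.
From T = 2π√(a³/μ): a = (μ T²/4π²)^(1/3) = (398600 × 5790.0² / 4π²)^(1/3) = 6969 km.
Altitude h = a − R = 6969 − 6378 = 591 km.

591 km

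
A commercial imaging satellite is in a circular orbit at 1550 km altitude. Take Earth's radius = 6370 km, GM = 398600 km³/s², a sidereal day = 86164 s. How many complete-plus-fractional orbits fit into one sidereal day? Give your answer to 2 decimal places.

Semi-major axis a = 6370 + 1550 = 7920 km. Period T = 2π√(a³/μ) = 2π√(7920³/398600) = 7014.5 s = 116.91 min.
Orbits per sidereal day = 86164 / 7014.5 = 12.284.

12.28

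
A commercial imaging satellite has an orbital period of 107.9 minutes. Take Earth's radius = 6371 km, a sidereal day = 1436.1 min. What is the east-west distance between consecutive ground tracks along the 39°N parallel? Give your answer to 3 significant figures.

2340 km

T = 107.9 min = 6474.0 s.
Node shift per orbit = (6474.0/86166) × 360° = 27.05°.
Equatorial spacing = 27.05 × 111.2 km/° = 3008 km.
At 39° latitude, spacing = 3008 × cos(39°) = 2337 km.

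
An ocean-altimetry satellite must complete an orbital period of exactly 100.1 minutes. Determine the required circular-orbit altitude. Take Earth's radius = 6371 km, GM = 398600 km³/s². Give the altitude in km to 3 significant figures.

T = 100.1 min = 6006.0 s.
From T = 2π√(a³/μ): a = (μ T²/4π²)^(1/3) = (398600 × 6006.0² / 4π²)^(1/3) = 7141 km.
Altitude h = a − R = 7141 − 6371 = 770 km.

770 km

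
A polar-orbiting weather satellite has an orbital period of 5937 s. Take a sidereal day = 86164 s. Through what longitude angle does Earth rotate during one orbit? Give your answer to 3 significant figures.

24.8°

During one orbit Earth rotates (5937.0 / 86164) × 360° = 24.81°.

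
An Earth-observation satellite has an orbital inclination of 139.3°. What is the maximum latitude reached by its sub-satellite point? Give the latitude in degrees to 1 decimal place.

40.7°

Retrograde orbit: the ground track reaches ±(180° − i) = ±(180 − 139.3) = ±40.7°.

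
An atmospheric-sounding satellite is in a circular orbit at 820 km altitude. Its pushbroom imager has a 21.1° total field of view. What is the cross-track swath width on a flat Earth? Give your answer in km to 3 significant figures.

305 km

Half-angle = 21.1°/2 = 10.55°.
Swath width ≈ 2h·tan(θ/2) = 2 × 820 × tan(10.55°) = 305.4 km.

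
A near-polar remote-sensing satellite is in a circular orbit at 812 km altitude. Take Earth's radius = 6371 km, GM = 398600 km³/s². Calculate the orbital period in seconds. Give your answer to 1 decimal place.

6058.6 seconds

Semi-major axis a = 6371 + 812 = 7183 km. Period T = 2π√(a³/μ) = 2π√(7183³/398600) = 6058.6 s = 100.98 min.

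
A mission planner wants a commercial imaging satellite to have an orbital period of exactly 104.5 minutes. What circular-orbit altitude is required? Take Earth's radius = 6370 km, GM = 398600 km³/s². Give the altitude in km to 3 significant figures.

T = 104.5 min = 6270.0 s.
From T = 2π√(a³/μ): a = (μ T²/4π²)^(1/3) = (398600 × 6270.0² / 4π²)^(1/3) = 7349 km.
Altitude h = a − R = 7349 − 6370 = 979 km.

979 km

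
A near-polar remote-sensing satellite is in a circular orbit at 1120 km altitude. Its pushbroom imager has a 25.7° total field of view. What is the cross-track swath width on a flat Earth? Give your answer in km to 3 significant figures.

511 km

Half-angle = 25.7°/2 = 12.85°.
Swath width ≈ 2h·tan(θ/2) = 2 × 1120 × tan(12.85°) = 511.0 km.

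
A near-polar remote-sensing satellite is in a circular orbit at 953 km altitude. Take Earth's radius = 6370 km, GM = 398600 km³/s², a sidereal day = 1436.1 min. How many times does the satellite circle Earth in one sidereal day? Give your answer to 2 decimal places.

Semi-major axis a = 6370 + 953 = 7323 km. Period T = 2π√(a³/μ) = 2π√(7323³/398600) = 6236.6 s = 103.94 min.
Orbits per sidereal day = 86166 / 6236.6 = 13.816.

13.82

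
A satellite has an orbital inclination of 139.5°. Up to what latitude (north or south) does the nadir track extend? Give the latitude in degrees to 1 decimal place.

Retrograde orbit: the ground track reaches ±(180° − i) = ±(180 − 139.5) = ±40.5°.

40.5°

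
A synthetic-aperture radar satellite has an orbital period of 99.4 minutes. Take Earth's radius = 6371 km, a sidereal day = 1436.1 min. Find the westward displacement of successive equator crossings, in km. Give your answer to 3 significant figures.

2770 km

T = 99.4 min = 5964.0 s.
During one orbit Earth rotates (5964.0 / 86166) × 360° = 24.92°.
At the equator that is 24.92° × (2π·6371/360) km/° = 24.92 × 111.2 = 2771 km.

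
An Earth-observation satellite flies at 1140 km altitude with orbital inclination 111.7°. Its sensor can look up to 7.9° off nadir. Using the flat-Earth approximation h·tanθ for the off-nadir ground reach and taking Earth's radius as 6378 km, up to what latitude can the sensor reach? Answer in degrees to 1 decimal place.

69.7°

Retrograde orbit: the ground track reaches ±(180° − i) = ±(180 − 111.7) = ±68.3°.
Sensor half-swath on the ground ≈ 1140·tan(7.9°) = 158 km = 1.42° of latitude.
Maximum observable latitude ≈ 68.3 + 1.42 = 69.7°.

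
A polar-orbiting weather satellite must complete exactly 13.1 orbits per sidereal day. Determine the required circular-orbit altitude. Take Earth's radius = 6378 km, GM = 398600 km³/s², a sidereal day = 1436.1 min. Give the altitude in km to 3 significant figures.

Required period T = 86166 / 13.1 = 6577.6 s.
From T = 2π√(a³/μ): a = (μ T²/4π²)^(1/3) = (398600 × 6577.6² / 4π²)^(1/3) = 7588 km.
Altitude h = a − R = 7588 − 6378 = 1210 km.

1210 km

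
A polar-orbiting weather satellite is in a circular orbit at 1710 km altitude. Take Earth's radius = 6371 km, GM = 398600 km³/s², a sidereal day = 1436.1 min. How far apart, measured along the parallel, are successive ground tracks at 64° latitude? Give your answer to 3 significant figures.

Semi-major axis a = 6371 + 1710 = 8081 km. Period T = 2π√(a³/μ) = 2π√(8081³/398600) = 7229.5 s = 120.49 min.
Node shift per orbit = (7229.5/86166) × 360° = 30.20°.
Equatorial spacing = 30.20 × 111.2 km/° = 3359 km.
At 64° latitude, spacing = 3359 × cos(64°) = 1472 km.

1470 km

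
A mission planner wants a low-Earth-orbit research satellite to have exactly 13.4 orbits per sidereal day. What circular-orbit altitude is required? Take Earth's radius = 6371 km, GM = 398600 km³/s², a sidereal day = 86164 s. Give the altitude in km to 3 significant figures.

Required period T = 86164 / 13.4 = 6430.1 s.
From T = 2π√(a³/μ): a = (μ T²/4π²)^(1/3) = (398600 × 6430.1² / 4π²)^(1/3) = 7474 km.
Altitude h = a − R = 7474 − 6371 = 1103 km.

1100 km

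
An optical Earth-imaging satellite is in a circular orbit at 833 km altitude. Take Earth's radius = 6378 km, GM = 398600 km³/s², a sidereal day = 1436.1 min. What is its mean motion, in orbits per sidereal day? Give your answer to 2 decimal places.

14.14

Semi-major axis a = 6378 + 833 = 7211 km. Period T = 2π√(a³/μ) = 2π√(7211³/398600) = 6094.0 s = 101.57 min.
Orbits per sidereal day = 86166 / 6094.0 = 14.139.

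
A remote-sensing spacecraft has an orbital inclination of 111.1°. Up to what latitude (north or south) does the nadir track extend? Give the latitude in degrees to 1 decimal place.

68.9°

Retrograde orbit: the ground track reaches ±(180° − i) = ±(180 − 111.1) = ±68.9°.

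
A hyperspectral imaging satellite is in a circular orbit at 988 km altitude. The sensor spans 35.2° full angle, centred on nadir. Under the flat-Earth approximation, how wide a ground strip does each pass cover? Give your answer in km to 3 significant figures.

627 km

Half-angle = 35.2°/2 = 17.6°.
Swath width ≈ 2h·tan(θ/2) = 2 × 988 × tan(17.6°) = 626.8 km.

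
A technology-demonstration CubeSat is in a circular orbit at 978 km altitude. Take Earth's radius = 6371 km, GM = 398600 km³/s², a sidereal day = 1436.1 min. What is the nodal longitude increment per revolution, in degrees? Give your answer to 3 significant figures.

Semi-major axis a = 6371 + 978 = 7349 km. Period T = 2π√(a³/μ) = 2π√(7349³/398600) = 6269.8 s = 104.50 min.
During one orbit Earth rotates (6269.8 / 86166) × 360° = 26.20°.

26.2°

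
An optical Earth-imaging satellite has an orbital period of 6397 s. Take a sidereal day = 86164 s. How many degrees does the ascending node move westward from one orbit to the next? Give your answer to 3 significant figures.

26.7°

During one orbit Earth rotates (6397.0 / 86164) × 360° = 26.73°.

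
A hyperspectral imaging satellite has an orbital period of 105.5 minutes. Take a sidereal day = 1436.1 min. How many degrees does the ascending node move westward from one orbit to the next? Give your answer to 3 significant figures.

T = 105.5 min = 6330.0 s.
During one orbit Earth rotates (6330.0 / 86166) × 360° = 26.45°.

26.4°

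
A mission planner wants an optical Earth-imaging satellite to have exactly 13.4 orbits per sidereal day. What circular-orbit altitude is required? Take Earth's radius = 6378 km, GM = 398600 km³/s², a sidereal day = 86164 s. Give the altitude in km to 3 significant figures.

Required period T = 86164 / 13.4 = 6430.1 s.
From T = 2π√(a³/μ): a = (μ T²/4π²)^(1/3) = (398600 × 6430.1² / 4π²)^(1/3) = 7474 km.
Altitude h = a − R = 7474 − 6378 = 1096 km.

1100 km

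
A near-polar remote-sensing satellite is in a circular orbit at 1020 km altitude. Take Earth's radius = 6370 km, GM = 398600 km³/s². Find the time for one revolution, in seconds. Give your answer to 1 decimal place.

6322.3 seconds

Semi-major axis a = 6370 + 1020 = 7390 km. Period T = 2π√(a³/μ) = 2π√(7390³/398600) = 6322.3 s = 105.37 min.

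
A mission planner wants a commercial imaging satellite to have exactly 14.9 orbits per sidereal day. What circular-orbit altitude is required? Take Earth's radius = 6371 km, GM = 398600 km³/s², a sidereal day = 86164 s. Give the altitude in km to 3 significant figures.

Required period T = 86164 / 14.9 = 5782.8 s.
From T = 2π√(a³/μ): a = (μ T²/4π²)^(1/3) = (398600 × 5782.8² / 4π²)^(1/3) = 6963 km.
Altitude h = a − R = 6963 − 6371 = 592 km.

592 km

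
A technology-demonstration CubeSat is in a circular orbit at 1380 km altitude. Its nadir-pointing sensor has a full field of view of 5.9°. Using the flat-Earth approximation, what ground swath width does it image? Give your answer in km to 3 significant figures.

Half-angle = 5.9°/2 = 2.95°.
Swath width ≈ 2h·tan(θ/2) = 2 × 1380 × tan(2.95°) = 142.2 km.

142 km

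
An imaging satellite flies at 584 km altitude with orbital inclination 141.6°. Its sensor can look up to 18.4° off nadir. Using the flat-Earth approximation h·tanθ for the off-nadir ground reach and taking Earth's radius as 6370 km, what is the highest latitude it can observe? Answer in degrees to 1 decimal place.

40.1°

Retrograde orbit: the ground track reaches ±(180° − i) = ±(180 − 141.6) = ±38.4°.
Sensor half-swath on the ground ≈ 584·tan(18.4°) = 194 km = 1.75° of latitude.
Maximum observable latitude ≈ 38.4 + 1.75 = 40.1°.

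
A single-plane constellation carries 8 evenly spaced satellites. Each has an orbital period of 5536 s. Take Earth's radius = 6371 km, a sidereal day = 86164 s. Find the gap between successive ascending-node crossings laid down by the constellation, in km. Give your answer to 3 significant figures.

321 km

Single-satellite node shift = (5536.0/86164) × 360° = 23.13°.
With 8 satellites evenly phased, successive equator crossings are 23.13/8 = 2.891° apart.
That is 2.891 × 111.2 = 321 km at the equator.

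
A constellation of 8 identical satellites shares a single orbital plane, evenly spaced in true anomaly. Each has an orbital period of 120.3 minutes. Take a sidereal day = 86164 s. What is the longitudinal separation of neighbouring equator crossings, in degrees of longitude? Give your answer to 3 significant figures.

T = 120.3 min = 7218.0 s.
Single-satellite node shift = (7218.0/86164) × 360° = 30.16°.
With 8 satellites evenly phased, successive equator crossings are 30.16/8 = 3.770° apart.

3.77°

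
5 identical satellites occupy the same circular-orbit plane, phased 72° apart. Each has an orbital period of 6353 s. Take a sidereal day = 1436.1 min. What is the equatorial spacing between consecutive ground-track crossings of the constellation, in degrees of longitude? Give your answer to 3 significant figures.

Single-satellite node shift = (6353.0/86166) × 360° = 26.54°.
With 5 satellites evenly phased, successive equator crossings are 26.54/5 = 5.309° apart.

5.31°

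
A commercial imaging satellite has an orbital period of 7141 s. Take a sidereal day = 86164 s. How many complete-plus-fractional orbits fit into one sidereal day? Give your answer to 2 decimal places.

Orbits per sidereal day = 86164 / 7141.0 = 12.066.

12.07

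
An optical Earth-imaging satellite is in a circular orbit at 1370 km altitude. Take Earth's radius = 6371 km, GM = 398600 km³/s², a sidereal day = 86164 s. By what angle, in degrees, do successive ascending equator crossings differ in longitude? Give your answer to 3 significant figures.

Semi-major axis a = 6371 + 1370 = 7741 km. Period T = 2π√(a³/μ) = 2π√(7741³/398600) = 6778.1 s = 112.97 min.
During one orbit Earth rotates (6778.1 / 86164) × 360° = 28.32°.

28.3°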